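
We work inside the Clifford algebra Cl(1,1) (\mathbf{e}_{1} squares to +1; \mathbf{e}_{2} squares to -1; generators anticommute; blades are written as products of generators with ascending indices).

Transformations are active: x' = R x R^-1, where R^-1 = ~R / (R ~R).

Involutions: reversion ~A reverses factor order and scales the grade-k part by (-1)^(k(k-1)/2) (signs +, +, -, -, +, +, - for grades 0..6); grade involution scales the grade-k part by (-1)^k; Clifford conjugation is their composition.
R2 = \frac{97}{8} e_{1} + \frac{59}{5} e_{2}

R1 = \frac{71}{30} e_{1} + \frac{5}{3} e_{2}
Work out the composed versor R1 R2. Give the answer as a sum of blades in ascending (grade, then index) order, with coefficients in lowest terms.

Distribute over the terms of R1 (each basis-blade product reordered to ascending indices, repeated generators contracted through their squares):
(\frac{71}{30} e_{1}) R2 = \frac{6887}{240} + \frac{4189}{150} e_{1} e_{2}
(\frac{5}{3} e_{2}) R2 = -\frac{59}{3} - \frac{485}{24} e_{1} e_{2}
Summing the partial products and collecting blades:
Answer: \frac{2167}{240} + \frac{4631}{600} e_{1} e_{2}


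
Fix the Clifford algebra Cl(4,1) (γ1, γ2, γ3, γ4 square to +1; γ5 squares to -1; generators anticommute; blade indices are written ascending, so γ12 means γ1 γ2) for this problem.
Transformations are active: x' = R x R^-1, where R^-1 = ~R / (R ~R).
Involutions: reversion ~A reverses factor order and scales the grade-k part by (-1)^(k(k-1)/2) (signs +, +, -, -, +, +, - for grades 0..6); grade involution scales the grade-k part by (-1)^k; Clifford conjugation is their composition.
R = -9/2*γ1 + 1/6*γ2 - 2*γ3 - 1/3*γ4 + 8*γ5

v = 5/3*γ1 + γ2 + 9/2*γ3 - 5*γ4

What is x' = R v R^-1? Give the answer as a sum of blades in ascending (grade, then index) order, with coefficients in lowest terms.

~R = -9/2*γ1 + 1/6*γ2 - 2*γ3 - 1/3*γ4 + 8*γ5, and R ~R = -713/18, so R^-1 = ~R / (-713/18).
R v = -44/3 - 43/9*γ12 - 203/12*γ13 + 415/18*γ14 - 40/3*γ15 + 11/4*γ23 - 1/2*γ24 - 8*γ25 + 23/2*γ34 - 36*γ35 + 40*γ45
Answer: -10693/2139*γ1 - 625/713*γ2 - 8529/1426*γ3 + 3389/713*γ4 + 4224/713*γ5


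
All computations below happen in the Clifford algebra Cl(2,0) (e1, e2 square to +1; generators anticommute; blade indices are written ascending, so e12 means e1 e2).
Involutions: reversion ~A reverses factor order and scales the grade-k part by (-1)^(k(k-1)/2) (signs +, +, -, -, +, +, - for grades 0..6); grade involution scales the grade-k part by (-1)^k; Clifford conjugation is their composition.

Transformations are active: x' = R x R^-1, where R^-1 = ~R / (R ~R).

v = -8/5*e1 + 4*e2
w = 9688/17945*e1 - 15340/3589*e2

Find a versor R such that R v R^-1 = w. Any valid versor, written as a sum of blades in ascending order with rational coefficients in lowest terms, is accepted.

A norm check does it: q(v) = q(w) = 464/25, hence R = v + w = -19024/17945*e1 - 984/3589*e2 realises the map — parallel part kept, (v - w)/2 negated, v carried to w.
Answer: -19024/17945*e1 - 984/3589*e2


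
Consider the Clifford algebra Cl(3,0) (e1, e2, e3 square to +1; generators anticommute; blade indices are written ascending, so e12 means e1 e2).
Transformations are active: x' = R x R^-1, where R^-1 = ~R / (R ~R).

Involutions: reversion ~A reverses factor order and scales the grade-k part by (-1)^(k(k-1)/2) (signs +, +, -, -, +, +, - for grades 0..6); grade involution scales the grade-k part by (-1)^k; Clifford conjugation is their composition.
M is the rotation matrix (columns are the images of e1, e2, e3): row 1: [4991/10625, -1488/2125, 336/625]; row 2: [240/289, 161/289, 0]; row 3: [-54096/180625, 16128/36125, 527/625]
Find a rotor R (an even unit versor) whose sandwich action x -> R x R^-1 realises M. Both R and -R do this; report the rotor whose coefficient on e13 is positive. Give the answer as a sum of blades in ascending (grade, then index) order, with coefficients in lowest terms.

Method: write R = a + b12*e12 + b13*e13 + b23*e23 with a^2 + b12^2 + b13^2 + b23^2 = 1 (so R^-1 = ~R). Expanding the columns R e_j ~R gives tr M = 4a^2 - 1 and, from the antisymmetric part, M21 - M12 = -4a*b12, M13 - M31 = 4a*b13, M32 - M23 = -4a*b23.
Here tr M = 13511/7225, so a^2 = (1 + tr M)/4 = 5184/7225 and a = ±72/85. Taking a = 72/85: M21 - M12 = 55296/36125, M13 - M31 = 6048/7225, M32 - M23 = 16128/36125, giving b12 = -192/425, b13 = 21/85, b23 = -56/425, i.e. R = 72/85 - 192/425*e12 + 21/85*e13 - 56/425*e23.
Its e13 coefficient is already positive.
Answer: 72/85 - 192/425*e12 + 21/85*e13 - 56/425*e23. Sheet selection: the two-to-one cover makes ±R indistinguishable at the matrix level (trace 13511/7225), so uniqueness comes from the required sign on e13.


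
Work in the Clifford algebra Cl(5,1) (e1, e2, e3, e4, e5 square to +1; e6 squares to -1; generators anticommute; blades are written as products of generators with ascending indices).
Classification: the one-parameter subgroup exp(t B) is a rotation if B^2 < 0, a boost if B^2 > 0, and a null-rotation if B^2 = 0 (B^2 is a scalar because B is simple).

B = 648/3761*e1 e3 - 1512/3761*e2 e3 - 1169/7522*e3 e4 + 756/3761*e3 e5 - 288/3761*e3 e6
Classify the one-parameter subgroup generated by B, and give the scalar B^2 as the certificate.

B^2 term by term: the squares give (648/3761)^2*(e1 e3)^2 + (-1512/3761)^2*(e2 e3)^2 + (-1169/7522)^2*(e3 e4)^2 + (756/3761)^2*(e3 e5)^2 + (-288/3761)^2*(e3 e6)^2 = 419904/14145121*(-1) + 2286144/14145121*(-1) + 1366561/56580484*(-1) + 571536/14145121*(-1) + 82944/14145121*(+1) = -1/4 (each basis 2-blade squares to minus the product of its generators' squares); cross terms between blades sharing an index anticommute and cancel. So B^2 = -1/4.
Answer: rotation, certificate B^2 = -1/4. Because -1/4 is invariant under every versor sandwich, the classification follows from its sign alone.


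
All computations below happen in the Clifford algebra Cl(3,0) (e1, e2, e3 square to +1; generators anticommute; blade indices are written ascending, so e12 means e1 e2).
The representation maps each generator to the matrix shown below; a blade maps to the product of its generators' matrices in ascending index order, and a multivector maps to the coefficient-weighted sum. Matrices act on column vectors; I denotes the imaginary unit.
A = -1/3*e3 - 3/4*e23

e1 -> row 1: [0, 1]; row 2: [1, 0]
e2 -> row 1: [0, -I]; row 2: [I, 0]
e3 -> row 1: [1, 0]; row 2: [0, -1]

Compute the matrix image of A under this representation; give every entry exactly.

Bivector images (products of the table entries): rho(e23) = rho(e2)rho(e3) = row 1: [0, I]; row 2: [I, 0].
M = (-1/3)*rho(e3) + (-3/4)*rho(e23), summed entrywise:
Answer: row 1: [-1/3, -3*I/4]; row 2: [-3*I/4, 1/3]


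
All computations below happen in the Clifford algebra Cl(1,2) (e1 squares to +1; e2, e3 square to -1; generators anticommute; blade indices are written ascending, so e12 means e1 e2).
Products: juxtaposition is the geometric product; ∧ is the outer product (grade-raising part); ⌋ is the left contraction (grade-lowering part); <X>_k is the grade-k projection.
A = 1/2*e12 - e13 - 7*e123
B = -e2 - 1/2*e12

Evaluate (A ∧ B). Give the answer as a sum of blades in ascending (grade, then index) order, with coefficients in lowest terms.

step 1: -e123
Answer: -e123


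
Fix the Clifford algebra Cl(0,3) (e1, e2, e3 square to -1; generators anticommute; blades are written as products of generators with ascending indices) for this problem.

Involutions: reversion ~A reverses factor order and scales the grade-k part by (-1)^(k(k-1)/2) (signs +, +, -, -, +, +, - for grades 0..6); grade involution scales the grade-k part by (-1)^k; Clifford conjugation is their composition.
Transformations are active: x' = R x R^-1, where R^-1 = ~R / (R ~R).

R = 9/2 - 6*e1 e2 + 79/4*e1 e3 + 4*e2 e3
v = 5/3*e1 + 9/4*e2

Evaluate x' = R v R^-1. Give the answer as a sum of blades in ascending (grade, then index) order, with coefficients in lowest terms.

~R = 9/2 + 6*e1 e2 - 79/4*e1 e3 - 4*e2 e3, and R ~R = 7397/16, so R^-1 = ~R / (7397/16).
R v = 21*e1 + 1/8*e2 + 503/12*e3 - 1813/48*e1 e2 e3
Answer: -14139/7397*e1 + 86951/88764*e2 + 13288/7397*e3


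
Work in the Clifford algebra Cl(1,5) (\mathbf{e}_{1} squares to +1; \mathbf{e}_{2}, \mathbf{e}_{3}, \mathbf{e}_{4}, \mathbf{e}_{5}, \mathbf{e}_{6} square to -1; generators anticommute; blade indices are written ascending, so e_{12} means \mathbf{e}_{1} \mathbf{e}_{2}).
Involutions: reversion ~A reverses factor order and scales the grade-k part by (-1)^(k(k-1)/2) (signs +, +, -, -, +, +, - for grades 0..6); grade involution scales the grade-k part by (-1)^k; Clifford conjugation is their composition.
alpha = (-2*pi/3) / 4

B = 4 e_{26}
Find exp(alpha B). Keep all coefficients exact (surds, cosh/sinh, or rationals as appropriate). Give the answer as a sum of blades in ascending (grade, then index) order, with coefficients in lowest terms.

B^2 = (4)^2*(e_{26})^2 = 16*(-1) = -16 (a basis 2-blade squares to minus the product of its generators' squares).
B^2 = -16 — a negative square means the series sums to a rotation: l = 4, alpha*l = - \frac{2 \pi}{3}, so exp(alpha B) = cos(- \frac{2 \pi}{3}) + (sin(- \frac{2 \pi}{3})/4)*B = - \frac{1}{2} + (- \frac{\sqrt{3}}{8})*B.
Answer: - \frac{1}{2} - \frac{\sqrt{3}}{2} e_{26}


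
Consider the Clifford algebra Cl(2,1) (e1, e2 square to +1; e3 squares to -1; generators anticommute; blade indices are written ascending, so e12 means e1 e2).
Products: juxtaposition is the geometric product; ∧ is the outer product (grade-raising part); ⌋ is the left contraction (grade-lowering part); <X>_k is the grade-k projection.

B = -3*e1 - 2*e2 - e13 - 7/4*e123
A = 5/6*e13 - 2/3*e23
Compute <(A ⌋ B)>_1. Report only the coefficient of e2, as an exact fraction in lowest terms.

step 1: -5/6 + 7/6*e1 + 35/24*e2
step 2: 7/6*e1 + 35/24*e2
Answer: 35/24


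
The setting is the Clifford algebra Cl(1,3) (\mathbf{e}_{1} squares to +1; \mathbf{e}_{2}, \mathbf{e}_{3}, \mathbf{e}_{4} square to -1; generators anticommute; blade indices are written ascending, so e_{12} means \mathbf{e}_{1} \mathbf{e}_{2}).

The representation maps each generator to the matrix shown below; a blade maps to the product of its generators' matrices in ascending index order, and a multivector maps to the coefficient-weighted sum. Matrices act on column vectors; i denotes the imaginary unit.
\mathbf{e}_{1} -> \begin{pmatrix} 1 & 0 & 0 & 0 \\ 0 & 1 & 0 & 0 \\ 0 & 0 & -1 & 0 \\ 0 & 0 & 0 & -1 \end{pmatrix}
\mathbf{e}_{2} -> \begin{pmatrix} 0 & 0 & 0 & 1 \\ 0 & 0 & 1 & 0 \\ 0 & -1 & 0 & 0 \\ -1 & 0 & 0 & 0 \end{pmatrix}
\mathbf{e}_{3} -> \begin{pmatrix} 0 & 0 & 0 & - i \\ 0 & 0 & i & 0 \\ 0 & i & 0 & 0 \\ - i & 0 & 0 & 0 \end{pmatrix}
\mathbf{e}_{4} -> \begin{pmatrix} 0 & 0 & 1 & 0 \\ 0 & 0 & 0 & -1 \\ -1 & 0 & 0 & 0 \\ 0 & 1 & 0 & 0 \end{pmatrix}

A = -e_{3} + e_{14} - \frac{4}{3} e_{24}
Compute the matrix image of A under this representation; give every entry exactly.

Bivector images (products of the table entries): rho(e_{14}) = rho(\mathbf{e}_{1})rho(\mathbf{e}_{4}) = \begin{pmatrix} 0 & 0 & 1 & 0 \\ 0 & 0 & 0 & -1 \\ 1 & 0 & 0 & 0 \\ 0 & -1 & 0 & 0 \end{pmatrix}; rho(e_{24}) = rho(\mathbf{e}_{2})rho(\mathbf{e}_{4}) = \begin{pmatrix} 0 & 1 & 0 & 0 \\ -1 & 0 & 0 & 0 \\ 0 & 0 & 0 & 1 \\ 0 & 0 & -1 & 0 \end{pmatrix}.
M = (-1)*rho(e_{3}) + (1)*rho(e_{14}) + (-\frac{4}{3})*rho(e_{24}), summed entrywise:
Answer: \begin{pmatrix} 0 & - \frac{4}{3} & 1 & i \\ \frac{4}{3} & 0 & - i & -1 \\ 1 & - i & 0 & - \frac{4}{3} \\ i & -1 & \frac{4}{3} & 0 \end{pmatrix}


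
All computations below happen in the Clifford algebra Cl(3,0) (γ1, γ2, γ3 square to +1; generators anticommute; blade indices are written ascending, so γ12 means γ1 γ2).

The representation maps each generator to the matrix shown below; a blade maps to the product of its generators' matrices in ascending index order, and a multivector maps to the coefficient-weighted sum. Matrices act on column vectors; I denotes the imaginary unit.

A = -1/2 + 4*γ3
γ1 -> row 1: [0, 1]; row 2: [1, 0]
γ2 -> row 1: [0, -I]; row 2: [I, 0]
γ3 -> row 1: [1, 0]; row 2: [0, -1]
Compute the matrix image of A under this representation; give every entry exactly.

M = (-1/2)*1 + (4)*rho(γ3), summed entrywise (1 is the identity matrix):
Answer: row 1: [7/2, 0]; row 2: [0, -9/2]


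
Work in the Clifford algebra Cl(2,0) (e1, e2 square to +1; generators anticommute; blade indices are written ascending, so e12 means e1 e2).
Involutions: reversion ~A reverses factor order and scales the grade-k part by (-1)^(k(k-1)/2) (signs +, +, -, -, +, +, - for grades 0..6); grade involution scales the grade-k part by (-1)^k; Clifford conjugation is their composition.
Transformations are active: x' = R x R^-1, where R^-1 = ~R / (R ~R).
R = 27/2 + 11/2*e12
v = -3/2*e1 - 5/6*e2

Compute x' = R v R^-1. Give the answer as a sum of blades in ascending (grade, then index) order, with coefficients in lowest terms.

~R = 27/2 - 11/2*e12, and R ~R = 425/2, so R^-1 = ~R / (425/2).
R v = -149/6*e1 - 3*e2
Answer: -1407/850*e1 + 1153/2550*e2


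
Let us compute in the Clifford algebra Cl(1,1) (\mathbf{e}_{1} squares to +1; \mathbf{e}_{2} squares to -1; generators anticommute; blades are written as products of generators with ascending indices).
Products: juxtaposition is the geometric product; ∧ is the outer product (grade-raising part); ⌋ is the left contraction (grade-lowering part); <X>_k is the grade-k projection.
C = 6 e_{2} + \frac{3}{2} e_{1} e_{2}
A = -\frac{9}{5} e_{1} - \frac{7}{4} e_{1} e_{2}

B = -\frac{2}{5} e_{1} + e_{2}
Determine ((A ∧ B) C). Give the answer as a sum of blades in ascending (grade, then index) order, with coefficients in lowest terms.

step 1: -\frac{9}{5} e_{1} e_{2}
step 2: -\frac{27}{10} + \frac{54}{5} e_{1}
Answer: -\frac{27}{10} + \frac{54}{5} e_{1}


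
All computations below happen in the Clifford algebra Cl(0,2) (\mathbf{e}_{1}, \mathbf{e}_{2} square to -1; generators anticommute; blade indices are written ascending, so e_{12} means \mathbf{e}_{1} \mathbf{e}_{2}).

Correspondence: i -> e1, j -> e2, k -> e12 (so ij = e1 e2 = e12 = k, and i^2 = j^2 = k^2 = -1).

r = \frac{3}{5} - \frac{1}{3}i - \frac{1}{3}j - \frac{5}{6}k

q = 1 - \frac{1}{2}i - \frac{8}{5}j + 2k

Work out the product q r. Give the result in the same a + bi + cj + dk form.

In blades: q = 1 - \frac{1}{2} e_{1} - \frac{8}{5} e_{2} + 2 e_{12}, r = \frac{3}{5} - \frac{1}{3} e_{1} - \frac{1}{3} e_{2} - \frac{5}{6} e_{12}.
Distribute q over r term by term (generator squares from the signature, products reordered to ascending indices): (1)*r = \frac{3}{5} - \frac{1}{3} e_{1} - \frac{1}{3} e_{2} - \frac{5}{6} e_{12}; (-\frac{1}{2} e_{1})*r = -\frac{1}{6} - \frac{3}{10} e_{1} - \frac{5}{12} e_{2} + \frac{1}{6} e_{12}; (-\frac{8}{5} e_{2})*r = -\frac{8}{15} + \frac{4}{3} e_{1} - \frac{24}{25} e_{2} - \frac{8}{15} e_{12}; (2 e_{12})*r = \frac{5}{3} + \frac{2}{3} e_{1} - \frac{2}{3} e_{2} + \frac{6}{5} e_{12}.
Sum: \frac{47}{30} + \frac{41}{30} e_{1} - \frac{713}{300} e_{2}; translating back through the correspondence:
Answer: \frac{47}{30} + \frac{41}{30}i - \frac{713}{300}j


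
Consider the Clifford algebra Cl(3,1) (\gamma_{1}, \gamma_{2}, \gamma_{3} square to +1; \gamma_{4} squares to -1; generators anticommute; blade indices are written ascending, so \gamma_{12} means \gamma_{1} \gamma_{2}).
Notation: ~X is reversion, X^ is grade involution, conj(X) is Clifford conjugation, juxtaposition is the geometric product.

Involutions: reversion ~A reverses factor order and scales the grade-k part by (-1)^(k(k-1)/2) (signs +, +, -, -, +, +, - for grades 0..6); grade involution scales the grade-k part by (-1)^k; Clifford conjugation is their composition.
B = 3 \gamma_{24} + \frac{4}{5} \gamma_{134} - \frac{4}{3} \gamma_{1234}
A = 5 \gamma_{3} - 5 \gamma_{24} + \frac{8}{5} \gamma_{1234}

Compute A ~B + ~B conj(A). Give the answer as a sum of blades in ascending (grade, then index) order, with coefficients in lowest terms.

first term: \frac{257}{15} + \frac{32}{25} \gamma_{2} - \frac{28}{15} \gamma_{13} + 4 \gamma_{14} + 4 \gamma_{123} - \frac{20}{3} \gamma_{124} + 15 \gamma_{234}
second term: -\frac{193}{15} - \frac{32}{25} \gamma_{2} + \frac{172}{15} \gamma_{13} - 4 \gamma_{14} + 4 \gamma_{123} - \frac{20}{3} \gamma_{124} - 15 \gamma_{234}
Answer: \frac{64}{15} + \frac{48}{5} \gamma_{13} + 8 \gamma_{123} - \frac{40}{3} \gamma_{124}


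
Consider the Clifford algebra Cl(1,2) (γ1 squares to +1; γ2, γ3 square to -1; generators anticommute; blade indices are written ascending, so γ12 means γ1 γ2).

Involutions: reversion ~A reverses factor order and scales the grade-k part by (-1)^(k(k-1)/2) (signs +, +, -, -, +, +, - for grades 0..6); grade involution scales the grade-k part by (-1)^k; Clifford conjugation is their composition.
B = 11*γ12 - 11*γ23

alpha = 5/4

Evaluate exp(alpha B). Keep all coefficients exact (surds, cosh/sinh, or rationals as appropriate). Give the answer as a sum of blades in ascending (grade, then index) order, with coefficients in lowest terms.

B^2 term by term: the squares give (11)^2*(γ12)^2 + (-11)^2*(γ23)^2 = 121*(+1) + 121*(-1) = 0 (each basis 2-blade squares to minus the product of its generators' squares); cross terms between blades sharing an index anticommute and cancel. So B^2 = 0.
B^2 = 0, and the exponential is exactly linear here: exp(alpha B) = 1 + alpha B (parabolic case).
Answer: 1 + 55/4*γ12 - 55/4*γ23


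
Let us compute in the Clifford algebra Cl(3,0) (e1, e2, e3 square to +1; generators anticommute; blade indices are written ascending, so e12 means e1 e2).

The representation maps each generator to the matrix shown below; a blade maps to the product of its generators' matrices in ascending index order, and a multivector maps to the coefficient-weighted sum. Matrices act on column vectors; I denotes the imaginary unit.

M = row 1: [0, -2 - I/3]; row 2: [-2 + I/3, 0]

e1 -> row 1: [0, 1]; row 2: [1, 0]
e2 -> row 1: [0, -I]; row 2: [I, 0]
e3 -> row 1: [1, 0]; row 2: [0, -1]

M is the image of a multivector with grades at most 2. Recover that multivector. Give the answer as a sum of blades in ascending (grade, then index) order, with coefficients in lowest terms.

Method: 1, rho(e1), rho(e2), rho(e3) form a trace-orthogonal basis of the 2x2 complex matrices (tr(X Y) = 2 if X = Y, else 0), so M = m0*1 + m1*rho(e1) + m2*rho(e2) + m3*rho(e3) with m0 = tr(M)/2 = 0, m1 = tr(M rho(e1))/2 = -2, m2 = tr(M rho(e2))/2 = 1/3, m3 = tr(M rho(e3))/2 = 0.
Multiplying table entries, the bivector images are rho(e12) = I*rho(e3), rho(e13) = -I*rho(e2), rho(e23) = I*rho(e1); with real blade coefficients the real parts of m0..m3 are the coefficients of 1, e1, e2, e3 and the imaginary parts give the bivectors (e23: Im m1, e13: -Im m2, e12: Im m3).
Answer: -2*e1 + 1/3*e2


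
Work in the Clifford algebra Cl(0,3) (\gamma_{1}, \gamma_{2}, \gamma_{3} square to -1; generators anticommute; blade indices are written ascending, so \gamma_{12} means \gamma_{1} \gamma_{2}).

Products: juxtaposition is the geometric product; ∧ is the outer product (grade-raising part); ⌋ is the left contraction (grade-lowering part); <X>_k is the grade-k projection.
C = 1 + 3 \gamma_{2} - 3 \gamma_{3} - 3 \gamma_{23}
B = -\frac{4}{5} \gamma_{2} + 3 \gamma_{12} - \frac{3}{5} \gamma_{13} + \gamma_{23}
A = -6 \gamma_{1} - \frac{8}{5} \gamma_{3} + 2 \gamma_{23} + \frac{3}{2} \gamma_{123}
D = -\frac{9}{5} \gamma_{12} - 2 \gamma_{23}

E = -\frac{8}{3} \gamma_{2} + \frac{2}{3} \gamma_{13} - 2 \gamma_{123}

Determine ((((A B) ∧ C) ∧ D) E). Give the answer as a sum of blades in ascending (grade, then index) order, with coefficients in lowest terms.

step 1: -2 - \frac{27}{50} \gamma_{1} + \frac{31}{2} \gamma_{2} - \frac{97}{10} \gamma_{3} + 6 \gamma_{12} + \frac{24}{5} \gamma_{13} - \frac{32}{25} \gamma_{23} - \frac{54}{5} \gamma_{123}
step 2: -2 - \frac{27}{50} \gamma_{1} + \frac{19}{2} \gamma_{2} - \frac{37}{10} \gamma_{3} + \frac{219}{50} \gamma_{12} + \frac{321}{50} \gamma_{13} - \frac{317}{25} \gamma_{23} - \frac{2079}{50} \gamma_{123}
step 3: \frac{18}{5} \gamma_{12} + 4 \gamma_{23} + \frac{387}{50} \gamma_{123}
step 4: -\frac{387}{25} + \frac{88}{5} \gamma_{1} + \frac{129}{25} \gamma_{2} - \frac{52}{15} \gamma_{3} - \frac{8}{3} \gamma_{12} - \frac{516}{25} \gamma_{13} + \frac{12}{5} \gamma_{23}
Answer: -\frac{387}{25} + \frac{88}{5} \gamma_{1} + \frac{129}{25} \gamma_{2} - \frac{52}{15} \gamma_{3} - \frac{8}{3} \gamma_{12} - \frac{516}{25} \gamma_{13} + \frac{12}{5} \gamma_{23}


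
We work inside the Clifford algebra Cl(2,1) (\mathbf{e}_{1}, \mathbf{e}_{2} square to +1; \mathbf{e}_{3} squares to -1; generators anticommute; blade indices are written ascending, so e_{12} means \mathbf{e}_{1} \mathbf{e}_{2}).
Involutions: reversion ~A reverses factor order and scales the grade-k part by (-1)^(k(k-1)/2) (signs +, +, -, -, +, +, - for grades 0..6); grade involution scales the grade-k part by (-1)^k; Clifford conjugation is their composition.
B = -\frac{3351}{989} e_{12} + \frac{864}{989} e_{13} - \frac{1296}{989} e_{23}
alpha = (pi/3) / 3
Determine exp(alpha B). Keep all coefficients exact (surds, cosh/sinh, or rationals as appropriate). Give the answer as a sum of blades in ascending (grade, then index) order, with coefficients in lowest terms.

B^2 term by term: the squares give (-\frac{3351}{989})^2*(e_{12})^2 + (\frac{864}{989})^2*(e_{13})^2 + (-\frac{1296}{989})^2*(e_{23})^2 = \frac{11229201}{978121}*(-1) + \frac{746496}{978121}*(+1) + \frac{1679616}{978121}*(+1) = -9 (each basis 2-blade squares to minus the product of its generators' squares); cross terms between blades sharing an index anticommute and cancel. So B^2 = -9.
B^2 = -9 — the series telescopes trigonometrically here: l = 3, alpha*l = \frac{\pi}{3}, so exp(alpha B) = cos(\frac{\pi}{3}) + (sin(\frac{\pi}{3})/3)*B = \frac{1}{2} + (\frac{\sqrt{3}}{6})*B.
Answer: \frac{1}{2} - \frac{1117 \sqrt{3}}{1978} e_{12} + \frac{144 \sqrt{3}}{989} e_{13} - \frac{216 \sqrt{3}}{989} e_{23}


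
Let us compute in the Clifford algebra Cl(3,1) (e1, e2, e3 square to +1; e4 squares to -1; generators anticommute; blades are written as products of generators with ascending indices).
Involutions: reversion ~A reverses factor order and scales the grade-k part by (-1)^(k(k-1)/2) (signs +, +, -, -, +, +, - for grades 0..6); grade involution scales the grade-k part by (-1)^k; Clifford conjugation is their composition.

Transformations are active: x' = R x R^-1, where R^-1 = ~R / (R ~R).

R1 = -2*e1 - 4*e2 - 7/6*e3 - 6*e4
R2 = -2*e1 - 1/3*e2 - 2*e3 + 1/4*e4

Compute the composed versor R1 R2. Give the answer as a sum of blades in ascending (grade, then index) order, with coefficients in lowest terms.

Distribute over the terms of R1 (each basis-blade product reordered to ascending indices, repeated generators contracted through their squares):
(-2*e1) R2 = 4 + 2/3*e1 e2 + 4*e1 e3 - 1/2*e1 e4
(-4*e2) R2 = 4/3 - 8*e1 e2 + 8*e2 e3 - e2 e4
(-7/6*e3) R2 = 7/3 - 7/3*e1 e3 - 7/18*e2 e3 - 7/24*e3 e4
(-6*e4) R2 = 3/2 - 12*e1 e4 - 2*e2 e4 - 12*e3 e4
Summing the partial products and collecting blades:
Answer: 55/6 - 22/3*e1 e2 + 5/3*e1 e3 - 25/2*e1 e4 + 137/18*e2 e3 - 3*e2 e4 - 295/24*e3 e4


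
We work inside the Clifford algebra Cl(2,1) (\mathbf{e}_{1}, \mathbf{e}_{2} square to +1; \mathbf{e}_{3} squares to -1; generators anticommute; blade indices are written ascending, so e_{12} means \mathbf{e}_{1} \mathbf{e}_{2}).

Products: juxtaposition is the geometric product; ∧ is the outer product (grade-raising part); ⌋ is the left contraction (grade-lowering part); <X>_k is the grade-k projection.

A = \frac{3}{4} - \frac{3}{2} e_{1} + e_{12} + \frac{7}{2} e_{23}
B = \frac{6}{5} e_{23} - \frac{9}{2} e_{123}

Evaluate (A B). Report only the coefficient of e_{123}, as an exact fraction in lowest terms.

step 1: \frac{21}{5} - \frac{63}{4} e_{1} + \frac{9}{2} e_{3} + \frac{6}{5} e_{13} + \frac{153}{20} e_{23} - \frac{207}{40} e_{123}
Answer: -\frac{207}{40}


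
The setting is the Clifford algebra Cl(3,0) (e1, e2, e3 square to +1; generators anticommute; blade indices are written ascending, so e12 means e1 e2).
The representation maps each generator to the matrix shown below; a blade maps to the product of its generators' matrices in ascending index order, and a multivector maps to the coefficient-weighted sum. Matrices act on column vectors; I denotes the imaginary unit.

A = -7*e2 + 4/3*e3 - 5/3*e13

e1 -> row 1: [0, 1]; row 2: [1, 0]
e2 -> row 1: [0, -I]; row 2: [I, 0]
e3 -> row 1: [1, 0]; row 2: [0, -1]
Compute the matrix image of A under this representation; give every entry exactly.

Bivector images (products of the table entries): rho(e13) = rho(e1)rho(e3) = row 1: [0, -1]; row 2: [1, 0].
M = (-7)*rho(e2) + (4/3)*rho(e3) + (-5/3)*rho(e13), summed entrywise:
Answer: row 1: [4/3, 5/3 + 7*I]; row 2: [-5/3 - 7*I, -4/3]


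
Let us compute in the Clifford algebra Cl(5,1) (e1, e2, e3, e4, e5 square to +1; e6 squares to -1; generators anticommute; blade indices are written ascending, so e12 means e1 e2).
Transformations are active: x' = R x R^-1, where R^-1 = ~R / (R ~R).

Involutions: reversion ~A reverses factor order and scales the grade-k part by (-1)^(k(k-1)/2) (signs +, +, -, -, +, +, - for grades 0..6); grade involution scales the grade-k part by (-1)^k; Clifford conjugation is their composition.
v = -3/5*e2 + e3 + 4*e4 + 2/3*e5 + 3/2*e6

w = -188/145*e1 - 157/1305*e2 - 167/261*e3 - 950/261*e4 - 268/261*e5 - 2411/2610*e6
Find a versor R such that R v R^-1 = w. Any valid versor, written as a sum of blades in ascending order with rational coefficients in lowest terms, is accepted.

Key observation: q(v) = q(w) = 13999/900 (sandwiches preserve the norm), so R = v + w = -188/145*e1 - 188/261*e2 + 94/261*e3 + 94/261*e4 - 94/261*e5 + 752/1305*e6 works whenever it is invertible — the component of v along it is kept and (v - w)/2 reverses, sending v to w.
Answer: -188/145*e1 - 188/261*e2 + 94/261*e3 + 94/261*e4 - 94/261*e5 + 752/1305*e6


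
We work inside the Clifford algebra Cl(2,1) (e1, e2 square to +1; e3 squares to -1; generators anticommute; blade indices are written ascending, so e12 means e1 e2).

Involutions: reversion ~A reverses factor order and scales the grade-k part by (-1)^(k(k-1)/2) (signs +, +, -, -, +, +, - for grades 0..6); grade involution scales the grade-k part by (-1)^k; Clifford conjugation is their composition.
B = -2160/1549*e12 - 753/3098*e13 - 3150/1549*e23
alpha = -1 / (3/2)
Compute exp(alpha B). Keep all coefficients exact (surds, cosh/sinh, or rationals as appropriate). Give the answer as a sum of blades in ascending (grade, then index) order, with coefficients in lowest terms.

B^2 term by term: the squares give (-2160/1549)^2*(e12)^2 + (-753/3098)^2*(e13)^2 + (-3150/1549)^2*(e23)^2 = 4665600/2399401*(-1) + 567009/9597604*(+1) + 9922500/2399401*(+1) = 9/4 (each basis 2-blade squares to minus the product of its generators' squares); cross terms between blades sharing an index anticommute and cancel. So B^2 = 9/4.
B^2 = 9/4 — the positive square puts this in the hyperbolic regime; l = 3/2, alpha*l = -1, so exp(alpha B) = cosh(-1) + (sinh(-1)/(3/2))*B = cosh(1) + (-2*sinh(1)/3)*B.
Answer: cosh(1) + 1440*sinh(1)/1549*e12 + 251*sinh(1)/1549*e13 + 2100*sinh(1)/1549*e23


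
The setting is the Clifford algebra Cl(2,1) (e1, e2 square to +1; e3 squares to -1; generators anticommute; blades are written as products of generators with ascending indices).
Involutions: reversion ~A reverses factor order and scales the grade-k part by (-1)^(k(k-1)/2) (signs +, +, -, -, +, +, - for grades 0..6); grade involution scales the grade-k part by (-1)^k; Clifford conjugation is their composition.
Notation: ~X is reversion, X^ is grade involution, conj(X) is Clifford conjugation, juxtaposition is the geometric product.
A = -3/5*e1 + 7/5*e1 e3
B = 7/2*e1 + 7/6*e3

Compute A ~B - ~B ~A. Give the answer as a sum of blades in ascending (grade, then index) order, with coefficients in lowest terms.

first term: -21/10 - 49/30*e1 - 49/10*e3 - 7/10*e1 e3
second term: -21/10 - 49/30*e1 - 49/10*e3 + 7/10*e1 e3
Answer: -7/5*e1 e3


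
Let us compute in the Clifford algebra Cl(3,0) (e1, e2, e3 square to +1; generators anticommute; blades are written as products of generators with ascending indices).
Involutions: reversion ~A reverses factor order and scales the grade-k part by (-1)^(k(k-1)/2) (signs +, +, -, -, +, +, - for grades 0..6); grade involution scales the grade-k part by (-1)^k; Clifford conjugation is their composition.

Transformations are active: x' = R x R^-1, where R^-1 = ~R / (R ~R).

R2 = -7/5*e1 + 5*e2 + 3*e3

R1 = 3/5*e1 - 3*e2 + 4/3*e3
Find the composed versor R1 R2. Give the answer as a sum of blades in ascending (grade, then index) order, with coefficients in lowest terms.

Distribute over the terms of R1 (each basis-blade product reordered to ascending indices, repeated generators contracted through their squares):
(3/5*e1) R2 = -21/25 + 3*e1 e2 + 9/5*e1 e3
(-3*e2) R2 = -15 - 21/5*e1 e2 - 9*e2 e3
(4/3*e3) R2 = 4 + 28/15*e1 e3 - 20/3*e2 e3
Summing the partial products and collecting blades:
Answer: -296/25 - 6/5*e1 e2 + 11/3*e1 e3 - 47/3*e2 e3


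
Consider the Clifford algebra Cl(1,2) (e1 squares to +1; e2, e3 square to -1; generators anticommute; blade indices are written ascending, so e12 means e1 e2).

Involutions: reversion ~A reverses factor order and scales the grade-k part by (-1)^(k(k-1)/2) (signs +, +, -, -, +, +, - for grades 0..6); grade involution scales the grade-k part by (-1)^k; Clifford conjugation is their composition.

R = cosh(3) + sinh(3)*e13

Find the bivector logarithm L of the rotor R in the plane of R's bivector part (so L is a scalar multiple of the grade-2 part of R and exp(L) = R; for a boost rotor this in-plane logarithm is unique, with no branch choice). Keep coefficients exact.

The scalar part of R is cosh(3), which fixes the rapidity magnitude through cosh (cosh is even, so it cannot fix the sign — the bivector part carries that); dividing the bivector part by sinh of the rapidity gives the plane, and L = rapidity * plane, where the joint sign ambiguity of (rapidity, plane) cancels in the product.
Concretely: cosh(rapidity) = cosh(3) gives rapidity = ±3, and since rapidity/sinh(rapidity) is even the sign is immaterial: L = (rapidity/sinh(rapidity)) * <R>_2 = (3/sinh(3)) * <R>_2.
Answer: 3*e13


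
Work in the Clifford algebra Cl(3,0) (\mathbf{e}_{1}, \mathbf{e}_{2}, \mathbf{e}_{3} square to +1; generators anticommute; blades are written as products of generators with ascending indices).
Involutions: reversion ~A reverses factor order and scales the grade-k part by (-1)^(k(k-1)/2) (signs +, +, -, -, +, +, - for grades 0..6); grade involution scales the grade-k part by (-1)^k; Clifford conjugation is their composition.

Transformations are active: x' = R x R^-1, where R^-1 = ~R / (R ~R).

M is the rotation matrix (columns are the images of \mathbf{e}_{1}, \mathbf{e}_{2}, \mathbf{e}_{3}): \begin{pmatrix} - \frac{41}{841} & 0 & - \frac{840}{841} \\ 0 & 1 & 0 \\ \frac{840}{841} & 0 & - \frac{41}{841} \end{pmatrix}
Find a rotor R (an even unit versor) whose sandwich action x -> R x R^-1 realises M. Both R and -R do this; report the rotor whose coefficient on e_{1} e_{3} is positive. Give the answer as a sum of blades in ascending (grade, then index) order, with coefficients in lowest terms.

Method: write R = a + b12*e_{1} e_{2} + b13*e_{1} e_{3} + b23*e_{2} e_{3} with a^2 + b12^2 + b13^2 + b23^2 = 1 (so R^-1 = ~R). Expanding the columns R e_j ~R gives tr M = 4a^2 - 1 and, from the antisymmetric part, M21 - M12 = -4a*b12, M13 - M31 = 4a*b13, M32 - M23 = -4a*b23.
Here tr M = \frac{759}{841}, so a^2 = (1 + tr M)/4 = \frac{400}{841} and a = ±\frac{20}{29}. Taking a = \frac{20}{29}: M21 - M12 = 0, M13 - M31 = -\frac{1680}{841}, M32 - M23 = 0, giving b12 = 0, b13 = -\frac{21}{29}, b23 = 0, i.e. R = \frac{20}{29} - \frac{21}{29} e_{1} e_{3}.
Its e_{1} e_{3} coefficient is negative, so report the other preimage -R.
Answer: -\frac{20}{29} + \frac{21}{29} e_{1} e_{3}. Uniqueness: Spin(3) -> SO(3) maps R and -R to the same rotation of trace \frac{759}{841}; fixing the sign of the e_{1} e_{3} coefficient removes the ambiguity.


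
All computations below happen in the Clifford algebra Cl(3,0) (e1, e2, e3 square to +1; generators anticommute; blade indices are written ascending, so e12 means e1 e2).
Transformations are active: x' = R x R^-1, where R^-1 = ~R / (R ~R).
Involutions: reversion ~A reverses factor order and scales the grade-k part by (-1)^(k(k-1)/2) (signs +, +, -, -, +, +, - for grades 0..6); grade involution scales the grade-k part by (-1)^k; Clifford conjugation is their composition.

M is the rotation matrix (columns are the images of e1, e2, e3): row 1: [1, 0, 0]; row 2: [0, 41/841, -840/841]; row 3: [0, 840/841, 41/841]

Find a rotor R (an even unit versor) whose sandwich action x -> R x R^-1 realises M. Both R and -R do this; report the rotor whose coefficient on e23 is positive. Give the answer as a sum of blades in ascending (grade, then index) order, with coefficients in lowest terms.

Method: write R = a + b12*e12 + b13*e13 + b23*e23 with a^2 + b12^2 + b13^2 + b23^2 = 1 (so R^-1 = ~R). Expanding the columns R e_j ~R gives tr M = 4a^2 - 1 and, from the antisymmetric part, M21 - M12 = -4a*b12, M13 - M31 = 4a*b13, M32 - M23 = -4a*b23.
Here tr M = 923/841, so a^2 = (1 + tr M)/4 = 441/841 and a = ±21/29. Taking a = 21/29: M21 - M12 = 0, M13 - M31 = 0, M32 - M23 = 1680/841, giving b12 = 0, b13 = 0, b23 = -20/29, i.e. R = 21/29 - 20/29*e23.
Its e23 coefficient is negative, so report the other preimage -R.
Answer: -21/29 + 20/29*e23. Recall the cover is two-to-one: with M of trace 923/841, both preimages act alike, and the stated e23 sign chooses the sheet.


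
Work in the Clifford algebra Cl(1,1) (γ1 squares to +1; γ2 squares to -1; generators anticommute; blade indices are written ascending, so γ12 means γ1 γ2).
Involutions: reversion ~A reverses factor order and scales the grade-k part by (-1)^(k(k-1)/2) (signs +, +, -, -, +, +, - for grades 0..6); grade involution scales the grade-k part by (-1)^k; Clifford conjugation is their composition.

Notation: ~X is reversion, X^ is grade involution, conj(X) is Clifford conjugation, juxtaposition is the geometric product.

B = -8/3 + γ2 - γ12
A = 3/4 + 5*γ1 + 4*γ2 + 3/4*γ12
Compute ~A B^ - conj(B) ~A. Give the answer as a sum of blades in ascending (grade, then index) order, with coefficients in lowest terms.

first term: 11/4 - 217/12*γ1 - 197/12*γ2 - 15/4*γ12
second term: 5/4 - 199/12*γ1 - 197/12*γ2 + 31/4*γ12
Answer: 3/2 - 3/2*γ1 - 23/2*γ12


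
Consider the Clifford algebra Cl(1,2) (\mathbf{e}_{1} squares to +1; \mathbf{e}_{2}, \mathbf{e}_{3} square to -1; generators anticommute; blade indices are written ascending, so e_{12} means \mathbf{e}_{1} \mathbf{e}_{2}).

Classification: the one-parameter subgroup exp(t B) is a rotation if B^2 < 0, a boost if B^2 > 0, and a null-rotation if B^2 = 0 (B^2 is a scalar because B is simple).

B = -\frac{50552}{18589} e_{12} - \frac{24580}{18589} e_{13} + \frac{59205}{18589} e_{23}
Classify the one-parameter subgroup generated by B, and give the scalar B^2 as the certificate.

B^2 term by term: the squares give (-\frac{50552}{18589})^2*(e_{12})^2 + (-\frac{24580}{18589})^2*(e_{13})^2 + (\frac{59205}{18589})^2*(e_{23})^2 = \frac{2555504704}{345550921}*(+1) + \frac{604176400}{345550921}*(+1) + \frac{3505232025}{345550921}*(-1) = -1 (each basis 2-blade squares to minus the product of its generators' squares); cross terms between blades sharing an index anticommute and cancel. So B^2 = -1.
Answer: rotation, certificate B^2 = -1. The class reads off the invariant scalar -1 directly.


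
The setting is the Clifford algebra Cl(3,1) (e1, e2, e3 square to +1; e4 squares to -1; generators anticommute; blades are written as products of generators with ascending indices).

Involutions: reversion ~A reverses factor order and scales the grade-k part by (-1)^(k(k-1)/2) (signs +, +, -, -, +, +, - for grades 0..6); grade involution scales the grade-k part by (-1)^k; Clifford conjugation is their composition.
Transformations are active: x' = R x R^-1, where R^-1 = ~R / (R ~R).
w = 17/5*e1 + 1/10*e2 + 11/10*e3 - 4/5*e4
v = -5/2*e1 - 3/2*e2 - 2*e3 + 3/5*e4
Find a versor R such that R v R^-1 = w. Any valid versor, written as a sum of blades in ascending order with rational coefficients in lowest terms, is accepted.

Construction: equal norms (both 607/50) license R = v + w = 9/10*e1 - 7/5*e2 - 9/10*e3 - 1/5*e4 — nothing changes along that direction, while (v - w)/2 changes sign, so v maps onto w.
Answer: 9/10*e1 - 7/5*e2 - 9/10*e3 - 1/5*e4


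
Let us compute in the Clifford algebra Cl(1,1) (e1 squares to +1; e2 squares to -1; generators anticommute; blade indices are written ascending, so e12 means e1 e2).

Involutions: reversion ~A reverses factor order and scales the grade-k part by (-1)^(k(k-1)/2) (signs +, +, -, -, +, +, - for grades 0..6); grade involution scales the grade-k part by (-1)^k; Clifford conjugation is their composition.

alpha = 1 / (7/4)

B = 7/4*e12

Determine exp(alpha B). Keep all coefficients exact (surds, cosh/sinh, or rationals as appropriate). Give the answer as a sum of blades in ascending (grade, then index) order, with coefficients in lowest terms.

B^2 = (7/4)^2*(e12)^2 = 49/16*(+1) = 49/16 (a basis 2-blade squares to minus the product of its generators' squares).
B^2 = 49/16 — since the square is positive, the closed form is hyperbolic: l = 7/4, alpha*l = 1, so exp(alpha B) = cosh(1) + (sinh(1)/(7/4))*B = cosh(1) + (4*sinh(1)/7)*B.
Answer: cosh(1) + sinh(1)*e12


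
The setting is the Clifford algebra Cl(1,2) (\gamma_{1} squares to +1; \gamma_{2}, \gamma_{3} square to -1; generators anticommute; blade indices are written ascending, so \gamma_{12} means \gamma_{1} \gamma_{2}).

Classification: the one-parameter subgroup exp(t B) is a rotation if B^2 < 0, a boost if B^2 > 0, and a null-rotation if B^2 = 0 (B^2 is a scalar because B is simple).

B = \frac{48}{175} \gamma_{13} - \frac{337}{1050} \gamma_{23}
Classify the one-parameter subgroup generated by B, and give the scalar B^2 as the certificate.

B^2 term by term: the squares give (\frac{48}{175})^2*(\gamma_{13})^2 + (-\frac{337}{1050})^2*(\gamma_{23})^2 = \frac{2304}{30625}*(+1) + \frac{113569}{1102500}*(-1) = -\frac{1}{36} (each basis 2-blade squares to minus the product of its generators' squares); cross terms between blades sharing an index anticommute and cancel. So B^2 = -\frac{1}{36}.
Answer: rotation, certificate B^2 = -\frac{1}{36}. Because -\frac{1}{36} is invariant under every versor sandwich, the classification follows from its sign alone.


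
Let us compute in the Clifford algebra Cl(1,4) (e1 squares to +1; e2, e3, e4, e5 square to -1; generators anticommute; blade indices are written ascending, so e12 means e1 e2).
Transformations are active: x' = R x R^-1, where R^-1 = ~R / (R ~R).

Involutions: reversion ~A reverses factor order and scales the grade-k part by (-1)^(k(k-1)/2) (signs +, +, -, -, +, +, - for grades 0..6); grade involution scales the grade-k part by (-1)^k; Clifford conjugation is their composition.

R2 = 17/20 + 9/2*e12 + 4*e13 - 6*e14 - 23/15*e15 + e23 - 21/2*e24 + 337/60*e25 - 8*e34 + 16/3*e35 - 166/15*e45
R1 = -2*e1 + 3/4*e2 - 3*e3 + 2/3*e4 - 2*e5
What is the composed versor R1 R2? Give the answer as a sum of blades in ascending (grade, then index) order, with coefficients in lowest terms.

Distribute over the terms of R1 (each basis-blade product reordered to ascending indices, repeated generators contracted through their squares):
(-2*e1) R2 = -17/10*e1 - 9*e2 - 8*e3 + 12*e4 + 46/15*e5 - 2*e123 + 21*e124 - 337/30*e125 + 16*e134 - 32/3*e135 + 332/15*e145
(3/4*e2) R2 = 27/8*e1 + 51/80*e2 - 3/4*e3 + 63/8*e4 - 337/80*e5 - 3*e123 + 9/2*e124 + 23/20*e125 - 6*e234 + 4*e235 - 83/10*e245
(-3*e3) R2 = -12*e1 - 3*e2 - 51/20*e3 - 24*e4 + 16*e5 - 27/2*e123 - 18*e134 - 23/5*e135 - 63/2*e234 + 337/20*e235 + 166/5*e345
(2/3*e4) R2 = -4*e1 - 7*e2 - 16/3*e3 + 17/30*e4 + 332/45*e5 + 3*e124 + 8/3*e134 + 46/45*e145 + 2/3*e234 - 337/90*e245 - 32/9*e345
(-2*e5) R2 = 46/15*e1 - 337/30*e2 - 32/3*e3 + 332/15*e4 - 17/10*e5 - 9*e125 - 8*e135 + 12*e145 - 2*e235 + 21*e245 + 16*e345
Summing the partial products and collecting blades:
Answer: -1351/120*e1 - 7103/240*e2 - 273/10*e3 + 743/40*e4 + 14783/720*e5 - 37/2*e123 + 57/2*e124 - 229/12*e125 + 2/3*e134 - 349/15*e135 + 1582/45*e145 - 221/6*e234 + 377/20*e235 + 403/45*e245 + 2054/45*e345
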